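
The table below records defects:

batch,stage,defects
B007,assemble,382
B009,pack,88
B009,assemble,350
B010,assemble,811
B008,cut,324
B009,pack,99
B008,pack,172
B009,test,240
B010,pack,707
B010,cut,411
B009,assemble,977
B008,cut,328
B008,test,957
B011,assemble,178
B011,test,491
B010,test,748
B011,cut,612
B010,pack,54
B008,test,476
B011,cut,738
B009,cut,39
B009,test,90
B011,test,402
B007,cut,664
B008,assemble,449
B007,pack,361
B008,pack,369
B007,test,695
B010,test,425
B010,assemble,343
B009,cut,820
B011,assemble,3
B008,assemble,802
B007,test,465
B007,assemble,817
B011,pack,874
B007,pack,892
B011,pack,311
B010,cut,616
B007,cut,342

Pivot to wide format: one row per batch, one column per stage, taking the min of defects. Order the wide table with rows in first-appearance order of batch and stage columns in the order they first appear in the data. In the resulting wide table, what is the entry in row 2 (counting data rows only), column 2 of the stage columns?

88

With rows in first-appearance order of batch, row 2 is batch=B009. stage columns in first-appearance order: assemble, pack, cut, test; column 2 is pack.
Long rows with batch=B009, stage=pack: min(88, 99) = 88.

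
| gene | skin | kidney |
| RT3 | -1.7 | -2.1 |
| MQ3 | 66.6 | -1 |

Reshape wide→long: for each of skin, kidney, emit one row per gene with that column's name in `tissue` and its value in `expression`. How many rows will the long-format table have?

4

2 gene values × 2 melted columns = 4 rows.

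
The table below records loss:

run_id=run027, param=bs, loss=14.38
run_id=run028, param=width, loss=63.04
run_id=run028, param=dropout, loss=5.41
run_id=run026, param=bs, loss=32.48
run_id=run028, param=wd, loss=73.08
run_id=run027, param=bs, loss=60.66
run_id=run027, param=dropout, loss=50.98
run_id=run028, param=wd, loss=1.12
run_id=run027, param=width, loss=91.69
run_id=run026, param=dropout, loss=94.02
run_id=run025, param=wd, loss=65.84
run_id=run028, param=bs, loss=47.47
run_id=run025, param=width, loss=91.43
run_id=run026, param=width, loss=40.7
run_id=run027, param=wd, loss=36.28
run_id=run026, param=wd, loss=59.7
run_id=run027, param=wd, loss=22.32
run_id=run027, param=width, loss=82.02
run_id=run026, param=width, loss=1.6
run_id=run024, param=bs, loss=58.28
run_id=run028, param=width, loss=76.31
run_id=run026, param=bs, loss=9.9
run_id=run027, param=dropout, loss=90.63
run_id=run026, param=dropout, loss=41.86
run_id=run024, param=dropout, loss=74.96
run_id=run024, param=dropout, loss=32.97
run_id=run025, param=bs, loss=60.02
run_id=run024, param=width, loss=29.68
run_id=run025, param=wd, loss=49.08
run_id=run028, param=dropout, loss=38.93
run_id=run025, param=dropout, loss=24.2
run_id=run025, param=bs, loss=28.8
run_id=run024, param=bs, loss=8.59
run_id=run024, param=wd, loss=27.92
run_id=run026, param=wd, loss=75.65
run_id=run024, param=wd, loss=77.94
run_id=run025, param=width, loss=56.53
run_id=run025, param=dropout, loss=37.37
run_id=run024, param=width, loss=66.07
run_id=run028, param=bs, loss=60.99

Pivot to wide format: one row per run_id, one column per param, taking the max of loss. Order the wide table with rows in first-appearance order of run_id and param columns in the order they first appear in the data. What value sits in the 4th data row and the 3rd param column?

With rows in first-appearance order of run_id, row 4 is run_id=run025. param columns in first-appearance order: bs, width, dropout, wd; column 3 is dropout.
Long rows with run_id=run025, param=dropout: max(24.2, 37.37) = 37.37.

37.37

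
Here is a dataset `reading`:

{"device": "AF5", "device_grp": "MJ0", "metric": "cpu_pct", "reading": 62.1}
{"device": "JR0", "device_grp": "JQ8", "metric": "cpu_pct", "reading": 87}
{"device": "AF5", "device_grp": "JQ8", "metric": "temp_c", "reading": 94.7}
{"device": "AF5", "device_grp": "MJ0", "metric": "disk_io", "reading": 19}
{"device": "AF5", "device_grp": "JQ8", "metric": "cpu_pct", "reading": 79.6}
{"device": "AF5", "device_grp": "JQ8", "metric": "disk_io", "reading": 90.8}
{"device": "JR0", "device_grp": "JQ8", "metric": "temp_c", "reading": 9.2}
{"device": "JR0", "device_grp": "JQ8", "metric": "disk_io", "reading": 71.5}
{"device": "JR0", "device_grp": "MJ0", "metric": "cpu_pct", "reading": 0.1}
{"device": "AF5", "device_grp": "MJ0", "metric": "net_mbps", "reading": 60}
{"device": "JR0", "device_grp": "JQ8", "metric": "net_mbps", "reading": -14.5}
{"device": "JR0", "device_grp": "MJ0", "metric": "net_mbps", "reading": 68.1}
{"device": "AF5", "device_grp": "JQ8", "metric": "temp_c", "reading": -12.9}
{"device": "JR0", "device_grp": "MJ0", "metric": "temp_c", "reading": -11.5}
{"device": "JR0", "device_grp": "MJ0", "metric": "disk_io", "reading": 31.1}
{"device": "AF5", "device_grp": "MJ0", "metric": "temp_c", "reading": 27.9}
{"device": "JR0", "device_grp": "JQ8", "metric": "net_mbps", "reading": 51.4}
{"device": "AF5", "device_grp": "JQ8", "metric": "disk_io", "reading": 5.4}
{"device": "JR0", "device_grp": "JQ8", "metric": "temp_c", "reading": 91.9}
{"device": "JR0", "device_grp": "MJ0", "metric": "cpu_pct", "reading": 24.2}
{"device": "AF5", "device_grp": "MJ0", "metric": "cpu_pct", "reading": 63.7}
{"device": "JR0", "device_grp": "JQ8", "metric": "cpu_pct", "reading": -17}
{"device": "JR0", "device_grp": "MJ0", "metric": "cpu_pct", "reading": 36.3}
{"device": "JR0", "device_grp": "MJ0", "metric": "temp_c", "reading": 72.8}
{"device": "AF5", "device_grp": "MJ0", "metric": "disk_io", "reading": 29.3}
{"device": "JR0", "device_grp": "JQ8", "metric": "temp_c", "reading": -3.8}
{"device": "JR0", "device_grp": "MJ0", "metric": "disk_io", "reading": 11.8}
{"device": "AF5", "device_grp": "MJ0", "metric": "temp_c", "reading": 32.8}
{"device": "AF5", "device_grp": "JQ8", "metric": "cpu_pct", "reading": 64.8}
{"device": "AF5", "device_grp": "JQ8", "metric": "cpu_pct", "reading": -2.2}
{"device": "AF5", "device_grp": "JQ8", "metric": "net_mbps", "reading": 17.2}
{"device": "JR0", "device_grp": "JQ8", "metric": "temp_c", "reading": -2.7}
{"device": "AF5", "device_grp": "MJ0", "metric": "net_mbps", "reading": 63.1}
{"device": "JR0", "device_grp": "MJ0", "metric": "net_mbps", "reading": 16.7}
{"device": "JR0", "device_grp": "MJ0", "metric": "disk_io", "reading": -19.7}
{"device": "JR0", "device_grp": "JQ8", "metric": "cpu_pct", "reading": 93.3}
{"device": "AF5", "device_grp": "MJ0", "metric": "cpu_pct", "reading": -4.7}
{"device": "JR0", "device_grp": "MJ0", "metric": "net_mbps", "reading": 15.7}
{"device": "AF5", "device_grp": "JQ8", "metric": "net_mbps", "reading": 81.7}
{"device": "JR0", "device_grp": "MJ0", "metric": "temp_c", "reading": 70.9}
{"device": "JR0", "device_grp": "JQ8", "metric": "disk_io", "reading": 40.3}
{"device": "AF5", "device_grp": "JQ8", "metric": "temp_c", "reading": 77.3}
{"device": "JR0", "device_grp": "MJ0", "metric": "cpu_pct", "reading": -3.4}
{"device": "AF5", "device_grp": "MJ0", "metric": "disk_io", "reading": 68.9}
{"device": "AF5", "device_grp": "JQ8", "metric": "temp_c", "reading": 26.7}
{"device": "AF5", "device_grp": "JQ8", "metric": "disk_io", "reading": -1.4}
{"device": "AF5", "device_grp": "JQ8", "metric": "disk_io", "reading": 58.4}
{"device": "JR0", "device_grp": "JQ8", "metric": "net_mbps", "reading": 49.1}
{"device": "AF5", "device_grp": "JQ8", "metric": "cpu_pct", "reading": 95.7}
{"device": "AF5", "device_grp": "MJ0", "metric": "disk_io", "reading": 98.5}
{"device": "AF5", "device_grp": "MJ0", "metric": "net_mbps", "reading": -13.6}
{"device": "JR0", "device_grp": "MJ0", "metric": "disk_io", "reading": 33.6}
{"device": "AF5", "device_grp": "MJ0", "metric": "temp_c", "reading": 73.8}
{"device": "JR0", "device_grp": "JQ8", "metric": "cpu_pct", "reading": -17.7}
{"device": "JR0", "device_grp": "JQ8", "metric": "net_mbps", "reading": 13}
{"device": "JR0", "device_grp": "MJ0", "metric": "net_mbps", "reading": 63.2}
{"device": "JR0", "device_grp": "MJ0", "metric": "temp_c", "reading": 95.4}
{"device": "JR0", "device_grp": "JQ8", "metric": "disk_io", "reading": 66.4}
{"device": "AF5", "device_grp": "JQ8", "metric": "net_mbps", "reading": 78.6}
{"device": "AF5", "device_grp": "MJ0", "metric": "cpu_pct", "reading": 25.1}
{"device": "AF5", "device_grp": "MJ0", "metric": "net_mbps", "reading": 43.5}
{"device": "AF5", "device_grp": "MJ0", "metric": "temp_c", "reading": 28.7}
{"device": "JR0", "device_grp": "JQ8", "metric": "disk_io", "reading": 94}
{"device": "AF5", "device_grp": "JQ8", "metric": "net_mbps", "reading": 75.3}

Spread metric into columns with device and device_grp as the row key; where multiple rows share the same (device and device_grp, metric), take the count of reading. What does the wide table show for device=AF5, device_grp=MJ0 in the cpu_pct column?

Rows with device=AF5, device_grp=MJ0 and metric=cpu_pct: reading values are 62.1, 63.7, -4.7, 25.1.
4 rows match — count = 4.

4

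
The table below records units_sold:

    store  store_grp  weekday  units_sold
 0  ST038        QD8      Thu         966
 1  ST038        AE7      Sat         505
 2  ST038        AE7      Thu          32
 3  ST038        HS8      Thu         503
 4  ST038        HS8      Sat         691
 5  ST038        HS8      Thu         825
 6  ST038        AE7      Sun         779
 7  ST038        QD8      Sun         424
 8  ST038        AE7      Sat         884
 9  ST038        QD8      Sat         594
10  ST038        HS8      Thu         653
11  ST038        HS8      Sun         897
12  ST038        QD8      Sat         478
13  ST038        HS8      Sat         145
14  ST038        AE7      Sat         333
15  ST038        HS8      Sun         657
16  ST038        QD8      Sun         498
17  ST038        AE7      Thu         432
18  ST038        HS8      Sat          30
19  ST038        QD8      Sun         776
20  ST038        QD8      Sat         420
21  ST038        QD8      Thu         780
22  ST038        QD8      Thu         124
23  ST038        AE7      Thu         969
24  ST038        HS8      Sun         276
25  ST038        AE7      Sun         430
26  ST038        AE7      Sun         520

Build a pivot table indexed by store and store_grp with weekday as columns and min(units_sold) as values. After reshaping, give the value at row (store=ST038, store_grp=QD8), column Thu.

124

Rows with store=ST038, store_grp=QD8 and weekday=Thu: units_sold values are 966, 780, 124.
min(966, 780, 124) = 124.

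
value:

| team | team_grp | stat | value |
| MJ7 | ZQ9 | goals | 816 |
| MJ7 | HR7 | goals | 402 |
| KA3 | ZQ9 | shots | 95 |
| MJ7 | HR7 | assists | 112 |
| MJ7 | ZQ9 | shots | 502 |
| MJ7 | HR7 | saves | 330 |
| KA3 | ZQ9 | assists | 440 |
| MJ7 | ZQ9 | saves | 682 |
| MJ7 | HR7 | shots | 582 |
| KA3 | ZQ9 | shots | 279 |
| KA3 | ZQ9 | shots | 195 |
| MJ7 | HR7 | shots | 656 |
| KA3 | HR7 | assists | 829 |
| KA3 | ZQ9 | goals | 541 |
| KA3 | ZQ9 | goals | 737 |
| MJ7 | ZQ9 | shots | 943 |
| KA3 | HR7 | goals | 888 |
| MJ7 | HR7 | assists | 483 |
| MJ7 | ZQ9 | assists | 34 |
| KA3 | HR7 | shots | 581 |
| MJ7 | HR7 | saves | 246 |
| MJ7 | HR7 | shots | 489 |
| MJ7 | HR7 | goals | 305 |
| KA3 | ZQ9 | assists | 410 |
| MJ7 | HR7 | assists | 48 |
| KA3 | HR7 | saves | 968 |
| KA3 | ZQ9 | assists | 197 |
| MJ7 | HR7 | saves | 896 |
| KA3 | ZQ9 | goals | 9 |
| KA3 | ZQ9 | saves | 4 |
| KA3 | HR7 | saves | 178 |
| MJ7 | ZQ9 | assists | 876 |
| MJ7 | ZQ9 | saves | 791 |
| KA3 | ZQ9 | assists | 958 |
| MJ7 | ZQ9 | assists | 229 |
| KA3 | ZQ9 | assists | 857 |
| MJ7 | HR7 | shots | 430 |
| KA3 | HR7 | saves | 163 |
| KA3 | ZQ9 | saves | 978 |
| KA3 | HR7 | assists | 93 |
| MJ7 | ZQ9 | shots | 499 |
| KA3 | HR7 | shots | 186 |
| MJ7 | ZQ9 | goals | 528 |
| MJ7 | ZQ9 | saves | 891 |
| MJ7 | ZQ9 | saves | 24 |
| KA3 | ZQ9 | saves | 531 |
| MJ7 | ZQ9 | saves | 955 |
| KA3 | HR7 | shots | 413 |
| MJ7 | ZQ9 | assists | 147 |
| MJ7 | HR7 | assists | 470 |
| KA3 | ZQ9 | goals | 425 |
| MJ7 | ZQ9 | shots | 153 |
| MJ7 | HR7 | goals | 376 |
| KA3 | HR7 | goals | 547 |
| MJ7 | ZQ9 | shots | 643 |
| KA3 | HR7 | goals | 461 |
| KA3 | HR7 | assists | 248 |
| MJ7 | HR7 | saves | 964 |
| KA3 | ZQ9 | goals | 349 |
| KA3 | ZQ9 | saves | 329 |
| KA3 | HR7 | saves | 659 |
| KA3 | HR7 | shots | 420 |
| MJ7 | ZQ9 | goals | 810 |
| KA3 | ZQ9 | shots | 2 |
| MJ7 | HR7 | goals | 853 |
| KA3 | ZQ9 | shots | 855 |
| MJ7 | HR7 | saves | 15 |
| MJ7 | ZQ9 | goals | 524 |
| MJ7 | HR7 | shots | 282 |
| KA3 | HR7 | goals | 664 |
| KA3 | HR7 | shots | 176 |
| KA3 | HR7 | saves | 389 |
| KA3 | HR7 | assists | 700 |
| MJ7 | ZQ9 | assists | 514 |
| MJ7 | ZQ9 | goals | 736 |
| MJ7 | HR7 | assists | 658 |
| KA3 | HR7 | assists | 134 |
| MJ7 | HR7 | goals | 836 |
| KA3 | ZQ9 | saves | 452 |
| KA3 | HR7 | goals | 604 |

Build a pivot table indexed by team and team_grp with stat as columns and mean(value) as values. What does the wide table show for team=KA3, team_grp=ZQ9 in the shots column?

Rows with team=KA3, team_grp=ZQ9 and stat=shots: value values are 95, 279, 195, 2, 855.
(95 + 279 + 195 + 2 + 855) / 5 = 285.20.

285.20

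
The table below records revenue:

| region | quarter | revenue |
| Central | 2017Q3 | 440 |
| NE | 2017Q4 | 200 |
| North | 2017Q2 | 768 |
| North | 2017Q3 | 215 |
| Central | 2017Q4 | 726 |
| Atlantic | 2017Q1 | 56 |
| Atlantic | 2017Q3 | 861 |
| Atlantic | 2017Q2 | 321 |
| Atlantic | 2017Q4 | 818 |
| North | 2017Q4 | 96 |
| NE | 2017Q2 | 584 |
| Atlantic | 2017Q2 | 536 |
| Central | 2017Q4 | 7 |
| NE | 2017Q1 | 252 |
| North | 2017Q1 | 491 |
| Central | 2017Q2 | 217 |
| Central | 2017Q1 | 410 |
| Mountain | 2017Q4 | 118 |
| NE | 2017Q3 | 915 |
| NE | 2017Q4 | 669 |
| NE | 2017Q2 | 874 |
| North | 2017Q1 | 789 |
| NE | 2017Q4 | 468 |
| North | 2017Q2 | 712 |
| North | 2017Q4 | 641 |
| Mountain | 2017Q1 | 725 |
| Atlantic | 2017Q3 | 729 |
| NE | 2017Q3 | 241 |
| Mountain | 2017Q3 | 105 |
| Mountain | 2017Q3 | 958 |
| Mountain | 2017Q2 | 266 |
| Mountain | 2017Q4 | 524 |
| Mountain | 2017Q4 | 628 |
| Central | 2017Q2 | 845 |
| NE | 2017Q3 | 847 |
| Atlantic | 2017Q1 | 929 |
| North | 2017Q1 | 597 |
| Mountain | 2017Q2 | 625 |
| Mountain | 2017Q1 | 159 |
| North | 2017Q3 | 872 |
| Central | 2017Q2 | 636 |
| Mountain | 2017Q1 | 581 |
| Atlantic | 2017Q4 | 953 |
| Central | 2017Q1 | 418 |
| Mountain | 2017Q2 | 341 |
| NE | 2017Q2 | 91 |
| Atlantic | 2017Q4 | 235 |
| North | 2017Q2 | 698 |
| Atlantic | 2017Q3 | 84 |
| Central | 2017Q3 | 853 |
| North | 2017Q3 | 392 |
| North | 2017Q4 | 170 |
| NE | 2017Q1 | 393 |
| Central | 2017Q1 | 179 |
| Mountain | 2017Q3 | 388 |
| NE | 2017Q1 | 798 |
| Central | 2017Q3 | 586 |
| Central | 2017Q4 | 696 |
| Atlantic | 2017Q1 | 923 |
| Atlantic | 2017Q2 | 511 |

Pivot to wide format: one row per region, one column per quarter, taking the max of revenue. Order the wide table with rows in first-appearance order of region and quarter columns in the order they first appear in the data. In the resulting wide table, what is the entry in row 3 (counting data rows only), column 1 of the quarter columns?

With rows in first-appearance order of region, row 3 is region=North. quarter columns in first-appearance order: 2017Q3, 2017Q4, 2017Q2, 2017Q1; column 1 is 2017Q3.
Long rows with region=North, quarter=2017Q3: max(215, 872, 392) = 872.

872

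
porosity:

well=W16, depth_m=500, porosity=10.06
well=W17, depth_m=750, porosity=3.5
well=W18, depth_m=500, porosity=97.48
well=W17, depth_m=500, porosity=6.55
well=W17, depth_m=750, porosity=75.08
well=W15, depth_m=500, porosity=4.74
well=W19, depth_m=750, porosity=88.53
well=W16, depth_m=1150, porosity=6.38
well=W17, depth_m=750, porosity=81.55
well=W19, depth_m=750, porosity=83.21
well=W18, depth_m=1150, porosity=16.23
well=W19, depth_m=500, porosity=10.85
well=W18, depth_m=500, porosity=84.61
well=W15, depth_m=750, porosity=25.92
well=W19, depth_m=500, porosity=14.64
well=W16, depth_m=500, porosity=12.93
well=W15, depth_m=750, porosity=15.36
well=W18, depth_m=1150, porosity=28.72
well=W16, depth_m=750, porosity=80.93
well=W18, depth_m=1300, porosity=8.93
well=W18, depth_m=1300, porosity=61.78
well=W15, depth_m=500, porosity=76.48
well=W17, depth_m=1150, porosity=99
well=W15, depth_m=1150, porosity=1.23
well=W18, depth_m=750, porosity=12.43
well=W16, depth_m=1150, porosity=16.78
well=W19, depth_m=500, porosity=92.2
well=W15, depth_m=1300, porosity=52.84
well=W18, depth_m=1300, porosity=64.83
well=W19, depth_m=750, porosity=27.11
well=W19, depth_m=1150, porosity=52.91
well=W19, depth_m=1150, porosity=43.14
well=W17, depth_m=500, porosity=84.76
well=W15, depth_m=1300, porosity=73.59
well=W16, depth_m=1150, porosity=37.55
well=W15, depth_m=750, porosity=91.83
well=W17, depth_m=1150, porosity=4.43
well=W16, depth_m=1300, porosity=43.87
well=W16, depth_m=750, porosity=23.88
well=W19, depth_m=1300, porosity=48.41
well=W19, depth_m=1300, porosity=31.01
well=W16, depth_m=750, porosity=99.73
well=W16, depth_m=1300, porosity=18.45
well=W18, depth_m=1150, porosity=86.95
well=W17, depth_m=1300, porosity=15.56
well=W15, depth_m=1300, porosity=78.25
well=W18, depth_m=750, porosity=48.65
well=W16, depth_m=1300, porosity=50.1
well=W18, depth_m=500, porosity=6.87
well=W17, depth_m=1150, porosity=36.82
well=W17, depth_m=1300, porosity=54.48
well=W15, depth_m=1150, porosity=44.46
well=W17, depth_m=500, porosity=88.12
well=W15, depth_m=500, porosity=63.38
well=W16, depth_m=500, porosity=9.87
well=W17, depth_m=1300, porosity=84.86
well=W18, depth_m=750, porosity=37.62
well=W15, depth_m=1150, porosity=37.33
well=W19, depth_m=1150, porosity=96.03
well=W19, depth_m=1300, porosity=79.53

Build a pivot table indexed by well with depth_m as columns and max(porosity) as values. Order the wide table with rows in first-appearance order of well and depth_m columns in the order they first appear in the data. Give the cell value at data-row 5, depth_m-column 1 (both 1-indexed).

With rows in first-appearance order of well, row 5 is well=W19. depth_m columns in first-appearance order: 500, 750, 1150, 1300; column 1 is 500.
Long rows with well=W19, depth_m=500: max(10.85, 14.64, 92.2) = 92.2.

92.2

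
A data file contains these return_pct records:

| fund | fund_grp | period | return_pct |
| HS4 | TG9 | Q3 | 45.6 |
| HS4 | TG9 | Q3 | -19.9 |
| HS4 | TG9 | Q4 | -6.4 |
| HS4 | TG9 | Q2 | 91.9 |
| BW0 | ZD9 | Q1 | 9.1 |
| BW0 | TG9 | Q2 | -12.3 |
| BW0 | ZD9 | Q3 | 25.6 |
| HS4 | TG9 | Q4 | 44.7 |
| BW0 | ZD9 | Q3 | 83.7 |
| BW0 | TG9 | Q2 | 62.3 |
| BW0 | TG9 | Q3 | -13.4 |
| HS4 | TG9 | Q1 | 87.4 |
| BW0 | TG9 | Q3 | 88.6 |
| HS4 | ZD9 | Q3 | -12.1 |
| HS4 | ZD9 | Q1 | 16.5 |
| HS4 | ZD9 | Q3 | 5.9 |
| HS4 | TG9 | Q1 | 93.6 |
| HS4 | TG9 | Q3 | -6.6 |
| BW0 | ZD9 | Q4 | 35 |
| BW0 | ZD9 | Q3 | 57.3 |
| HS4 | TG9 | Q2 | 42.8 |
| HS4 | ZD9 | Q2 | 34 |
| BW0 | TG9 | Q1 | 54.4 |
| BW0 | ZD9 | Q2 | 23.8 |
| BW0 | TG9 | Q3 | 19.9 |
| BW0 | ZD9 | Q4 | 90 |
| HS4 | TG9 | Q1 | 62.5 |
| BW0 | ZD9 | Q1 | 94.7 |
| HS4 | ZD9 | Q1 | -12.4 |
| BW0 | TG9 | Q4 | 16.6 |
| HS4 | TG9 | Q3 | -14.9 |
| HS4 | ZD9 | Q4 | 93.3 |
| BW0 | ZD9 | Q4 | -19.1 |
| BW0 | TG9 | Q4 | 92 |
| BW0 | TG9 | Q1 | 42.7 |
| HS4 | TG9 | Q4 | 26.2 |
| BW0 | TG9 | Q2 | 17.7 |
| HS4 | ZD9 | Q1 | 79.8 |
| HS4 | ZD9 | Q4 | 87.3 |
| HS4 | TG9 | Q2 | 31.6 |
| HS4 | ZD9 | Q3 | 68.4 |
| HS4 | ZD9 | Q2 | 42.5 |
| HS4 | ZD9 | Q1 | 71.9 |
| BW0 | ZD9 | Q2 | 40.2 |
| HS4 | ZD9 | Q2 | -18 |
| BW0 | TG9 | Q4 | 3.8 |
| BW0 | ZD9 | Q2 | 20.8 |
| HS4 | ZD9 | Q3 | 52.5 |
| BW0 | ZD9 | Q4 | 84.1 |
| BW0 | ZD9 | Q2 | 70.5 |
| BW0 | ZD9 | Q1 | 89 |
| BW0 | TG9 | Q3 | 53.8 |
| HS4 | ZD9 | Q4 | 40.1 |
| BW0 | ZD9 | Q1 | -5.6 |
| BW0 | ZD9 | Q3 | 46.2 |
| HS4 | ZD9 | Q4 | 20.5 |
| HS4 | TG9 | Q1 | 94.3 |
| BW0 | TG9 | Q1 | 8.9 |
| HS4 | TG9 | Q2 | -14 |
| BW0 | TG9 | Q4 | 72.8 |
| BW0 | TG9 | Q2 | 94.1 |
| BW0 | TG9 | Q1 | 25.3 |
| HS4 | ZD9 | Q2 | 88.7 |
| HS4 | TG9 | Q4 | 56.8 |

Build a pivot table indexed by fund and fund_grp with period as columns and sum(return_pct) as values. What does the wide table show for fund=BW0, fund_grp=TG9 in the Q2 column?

161.8

Rows with fund=BW0, fund_grp=TG9 and period=Q2: return_pct values are -12.3, 62.3, 17.7, 94.1.
-12.3 + 62.3 + 17.7 + 94.1 = 161.8.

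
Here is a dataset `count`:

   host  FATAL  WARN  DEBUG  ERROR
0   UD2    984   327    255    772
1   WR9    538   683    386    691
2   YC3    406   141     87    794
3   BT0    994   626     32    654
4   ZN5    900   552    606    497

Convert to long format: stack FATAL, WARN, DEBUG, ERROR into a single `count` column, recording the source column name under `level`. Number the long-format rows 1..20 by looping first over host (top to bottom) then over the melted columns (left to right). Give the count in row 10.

20 rows total (5 × 4). Row 10: index ⌊(10-1)/4⌋ = 2 into host → YC3; (10-1) mod 4 = 1 into the melted columns → WARN.
So row 10 is (YC3, WARN, 141); count = 141.

141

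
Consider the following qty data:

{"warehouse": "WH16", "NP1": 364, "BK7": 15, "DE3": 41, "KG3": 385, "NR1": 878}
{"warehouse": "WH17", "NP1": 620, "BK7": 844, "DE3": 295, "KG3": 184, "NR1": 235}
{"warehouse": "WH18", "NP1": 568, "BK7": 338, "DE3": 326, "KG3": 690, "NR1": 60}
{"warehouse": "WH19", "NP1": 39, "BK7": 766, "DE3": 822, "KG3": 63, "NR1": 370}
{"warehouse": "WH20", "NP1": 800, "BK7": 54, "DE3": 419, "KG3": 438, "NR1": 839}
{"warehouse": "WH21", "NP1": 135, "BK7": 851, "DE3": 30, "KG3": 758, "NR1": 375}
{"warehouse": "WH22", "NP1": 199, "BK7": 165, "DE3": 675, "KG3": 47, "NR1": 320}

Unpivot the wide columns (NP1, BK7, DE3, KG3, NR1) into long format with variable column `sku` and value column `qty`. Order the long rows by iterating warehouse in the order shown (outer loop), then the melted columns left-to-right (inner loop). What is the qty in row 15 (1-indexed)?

35 rows total (7 × 5). Row 15: index ⌊(15-1)/5⌋ = 2 into warehouse → WH18; (15-1) mod 5 = 4 into the melted columns → NR1.
So row 15 is (WH18, NR1, 60); qty = 60.

60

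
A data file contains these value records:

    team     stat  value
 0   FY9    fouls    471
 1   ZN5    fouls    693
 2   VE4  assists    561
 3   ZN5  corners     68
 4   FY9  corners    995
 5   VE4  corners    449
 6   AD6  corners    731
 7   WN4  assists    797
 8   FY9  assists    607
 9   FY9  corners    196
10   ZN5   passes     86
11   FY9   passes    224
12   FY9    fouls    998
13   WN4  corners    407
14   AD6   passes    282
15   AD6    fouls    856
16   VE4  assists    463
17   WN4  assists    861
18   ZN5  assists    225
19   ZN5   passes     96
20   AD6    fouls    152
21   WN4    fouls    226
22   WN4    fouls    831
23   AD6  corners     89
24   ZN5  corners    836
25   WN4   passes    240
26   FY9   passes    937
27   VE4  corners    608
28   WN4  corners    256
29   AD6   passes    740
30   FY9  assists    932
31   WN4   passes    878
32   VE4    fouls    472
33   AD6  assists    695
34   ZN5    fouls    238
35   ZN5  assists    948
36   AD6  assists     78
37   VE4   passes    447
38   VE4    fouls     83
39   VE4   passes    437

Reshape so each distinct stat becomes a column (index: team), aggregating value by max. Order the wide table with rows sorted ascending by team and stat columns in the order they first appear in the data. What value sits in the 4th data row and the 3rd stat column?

407

With rows sorted ascending by team, row 4 is team=WN4. stat columns in first-appearance order: fouls, assists, corners, passes; column 3 is corners.
Long rows with team=WN4, stat=corners: max(407, 256) = 407.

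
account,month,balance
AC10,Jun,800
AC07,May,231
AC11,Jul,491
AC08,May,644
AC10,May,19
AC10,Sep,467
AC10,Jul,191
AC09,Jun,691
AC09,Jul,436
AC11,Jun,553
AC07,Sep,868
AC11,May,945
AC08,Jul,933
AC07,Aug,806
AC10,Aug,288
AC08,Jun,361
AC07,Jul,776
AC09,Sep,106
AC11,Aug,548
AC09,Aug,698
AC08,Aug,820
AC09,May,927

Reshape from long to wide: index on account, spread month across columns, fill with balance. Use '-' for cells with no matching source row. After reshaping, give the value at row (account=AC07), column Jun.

No long-format row has account=AC07 and month=Jun, so the cell is -.

-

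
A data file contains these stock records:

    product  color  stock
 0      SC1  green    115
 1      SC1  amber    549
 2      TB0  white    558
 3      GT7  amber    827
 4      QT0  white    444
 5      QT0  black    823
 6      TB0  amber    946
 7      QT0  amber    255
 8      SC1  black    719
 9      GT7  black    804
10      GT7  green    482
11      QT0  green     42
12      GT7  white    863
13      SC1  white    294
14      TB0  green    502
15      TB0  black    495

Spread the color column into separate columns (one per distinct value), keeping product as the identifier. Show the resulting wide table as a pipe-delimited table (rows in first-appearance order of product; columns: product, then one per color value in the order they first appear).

| product | green | amber | white | black |
| SC1 | 115 | 549 | 294 | 719 |
| TB0 | 502 | 946 | 558 | 495 |
| GT7 | 482 | 827 | 863 | 804 |
| QT0 | 42 | 255 | 444 | 823 |

Columns: product plus the 4 distinct color values (green, amber, white, black).
For example, row SC1 column green takes stock=115 from the long row (SC1, green).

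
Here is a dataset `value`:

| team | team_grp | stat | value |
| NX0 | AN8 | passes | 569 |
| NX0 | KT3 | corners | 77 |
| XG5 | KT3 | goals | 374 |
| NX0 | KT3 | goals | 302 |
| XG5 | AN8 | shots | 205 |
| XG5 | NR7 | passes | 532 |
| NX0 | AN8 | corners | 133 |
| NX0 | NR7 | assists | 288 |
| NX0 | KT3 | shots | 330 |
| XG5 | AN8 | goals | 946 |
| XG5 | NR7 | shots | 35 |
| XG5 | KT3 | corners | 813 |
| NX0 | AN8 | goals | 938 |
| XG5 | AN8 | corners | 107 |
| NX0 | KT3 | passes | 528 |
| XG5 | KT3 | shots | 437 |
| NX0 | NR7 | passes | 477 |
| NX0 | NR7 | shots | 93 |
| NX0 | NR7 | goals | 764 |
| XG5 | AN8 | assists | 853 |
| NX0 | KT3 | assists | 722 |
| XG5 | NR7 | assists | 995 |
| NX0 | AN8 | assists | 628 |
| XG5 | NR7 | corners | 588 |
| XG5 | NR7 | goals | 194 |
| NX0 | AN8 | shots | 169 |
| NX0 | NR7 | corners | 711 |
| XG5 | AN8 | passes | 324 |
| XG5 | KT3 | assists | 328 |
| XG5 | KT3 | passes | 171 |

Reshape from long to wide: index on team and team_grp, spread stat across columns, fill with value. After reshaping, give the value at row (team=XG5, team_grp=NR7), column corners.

Wide layout: rows indexed by team and team_grp, columns are the 5 distinct stat values (passes, corners, goals, shots, assists).
Cell (team=XG5, team_grp=NR7, stat=corners) draws from the long row where team=XG5, team_grp=NR7 and stat=corners, which has value=588.

588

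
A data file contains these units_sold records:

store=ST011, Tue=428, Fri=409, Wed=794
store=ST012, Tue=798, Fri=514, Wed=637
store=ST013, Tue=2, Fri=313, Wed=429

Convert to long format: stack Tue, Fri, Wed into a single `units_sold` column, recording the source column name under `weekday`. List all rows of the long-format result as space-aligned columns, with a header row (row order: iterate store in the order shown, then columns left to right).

Each (store, column) pair becomes one row: 3 × 3 = 9 rows.
For example, (ST011, Tue) → units_sold=428.

store  weekday  units_sold
ST011  Tue      428       
ST011  Fri      409       
ST011  Wed      794       
ST012  Tue      798       
ST012  Fri      514       
ST012  Wed      637       
ST013  Tue      2         
ST013  Fri      313       
ST013  Wed      429       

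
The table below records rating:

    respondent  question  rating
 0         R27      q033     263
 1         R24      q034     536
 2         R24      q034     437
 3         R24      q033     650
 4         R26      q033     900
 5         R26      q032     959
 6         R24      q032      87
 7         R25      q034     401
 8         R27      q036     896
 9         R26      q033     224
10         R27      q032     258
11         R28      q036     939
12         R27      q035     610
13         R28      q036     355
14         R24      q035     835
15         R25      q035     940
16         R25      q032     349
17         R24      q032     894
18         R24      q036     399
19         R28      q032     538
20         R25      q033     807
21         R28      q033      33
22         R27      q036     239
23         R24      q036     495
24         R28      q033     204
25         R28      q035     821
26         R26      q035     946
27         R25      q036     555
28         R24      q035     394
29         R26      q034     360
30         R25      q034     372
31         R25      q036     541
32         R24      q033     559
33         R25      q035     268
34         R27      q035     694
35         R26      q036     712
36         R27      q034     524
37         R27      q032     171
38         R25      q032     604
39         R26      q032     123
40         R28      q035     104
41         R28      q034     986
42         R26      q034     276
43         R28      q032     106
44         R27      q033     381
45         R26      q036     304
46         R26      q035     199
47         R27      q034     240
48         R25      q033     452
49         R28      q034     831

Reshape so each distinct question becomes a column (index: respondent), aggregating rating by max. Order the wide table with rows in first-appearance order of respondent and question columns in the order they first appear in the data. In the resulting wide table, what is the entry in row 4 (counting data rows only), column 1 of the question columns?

With rows in first-appearance order of respondent, row 4 is respondent=R25. question columns in first-appearance order: q033, q034, q032, q036, q035; column 1 is q033.
Long rows with respondent=R25, question=q033: max(807, 452) = 807.

807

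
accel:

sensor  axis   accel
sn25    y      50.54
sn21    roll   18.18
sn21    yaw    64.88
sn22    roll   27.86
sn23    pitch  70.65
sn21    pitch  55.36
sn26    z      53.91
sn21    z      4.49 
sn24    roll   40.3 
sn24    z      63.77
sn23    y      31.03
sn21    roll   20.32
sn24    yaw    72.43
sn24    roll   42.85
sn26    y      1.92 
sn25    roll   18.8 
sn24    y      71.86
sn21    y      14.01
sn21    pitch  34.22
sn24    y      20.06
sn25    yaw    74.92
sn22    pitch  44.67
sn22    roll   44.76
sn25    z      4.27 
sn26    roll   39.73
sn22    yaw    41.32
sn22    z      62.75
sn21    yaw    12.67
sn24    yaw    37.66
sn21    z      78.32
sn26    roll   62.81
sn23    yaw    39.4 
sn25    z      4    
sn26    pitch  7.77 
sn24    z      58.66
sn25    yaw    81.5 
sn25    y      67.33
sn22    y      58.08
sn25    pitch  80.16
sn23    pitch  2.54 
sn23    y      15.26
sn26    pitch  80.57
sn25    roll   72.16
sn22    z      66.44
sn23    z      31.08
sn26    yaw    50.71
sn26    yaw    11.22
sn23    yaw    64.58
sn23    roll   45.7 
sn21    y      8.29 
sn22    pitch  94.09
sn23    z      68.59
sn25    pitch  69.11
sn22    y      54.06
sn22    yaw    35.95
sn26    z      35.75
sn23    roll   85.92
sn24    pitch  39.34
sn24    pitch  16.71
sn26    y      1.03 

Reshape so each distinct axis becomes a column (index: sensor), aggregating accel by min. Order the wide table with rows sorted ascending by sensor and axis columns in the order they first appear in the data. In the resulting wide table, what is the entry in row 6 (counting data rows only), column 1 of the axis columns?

1.03

With rows sorted ascending by sensor, row 6 is sensor=sn26. axis columns in first-appearance order: y, roll, yaw, pitch, z; column 1 is y.
Long rows with sensor=sn26, axis=y: min(1.92, 1.03) = 1.03.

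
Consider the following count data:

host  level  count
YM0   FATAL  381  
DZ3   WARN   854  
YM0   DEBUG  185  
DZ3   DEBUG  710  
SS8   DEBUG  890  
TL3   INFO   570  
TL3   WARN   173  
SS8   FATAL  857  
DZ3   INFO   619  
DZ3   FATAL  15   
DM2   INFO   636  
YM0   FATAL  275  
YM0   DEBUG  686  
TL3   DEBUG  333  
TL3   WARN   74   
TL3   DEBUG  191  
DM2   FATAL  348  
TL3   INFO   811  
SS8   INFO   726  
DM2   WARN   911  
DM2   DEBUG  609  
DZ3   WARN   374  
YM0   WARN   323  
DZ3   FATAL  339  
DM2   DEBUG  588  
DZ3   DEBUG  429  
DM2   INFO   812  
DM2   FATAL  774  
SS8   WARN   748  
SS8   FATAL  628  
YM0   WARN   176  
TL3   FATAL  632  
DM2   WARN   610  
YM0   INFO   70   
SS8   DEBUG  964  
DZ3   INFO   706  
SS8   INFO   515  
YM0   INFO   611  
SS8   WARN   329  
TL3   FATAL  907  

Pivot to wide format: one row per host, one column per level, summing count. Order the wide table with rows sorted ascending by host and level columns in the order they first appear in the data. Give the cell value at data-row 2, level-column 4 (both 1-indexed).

1325

With rows sorted ascending by host, row 2 is host=DZ3. level columns in first-appearance order: FATAL, WARN, DEBUG, INFO; column 4 is INFO.
Long rows with host=DZ3, level=INFO: 619 + 706 = 1325.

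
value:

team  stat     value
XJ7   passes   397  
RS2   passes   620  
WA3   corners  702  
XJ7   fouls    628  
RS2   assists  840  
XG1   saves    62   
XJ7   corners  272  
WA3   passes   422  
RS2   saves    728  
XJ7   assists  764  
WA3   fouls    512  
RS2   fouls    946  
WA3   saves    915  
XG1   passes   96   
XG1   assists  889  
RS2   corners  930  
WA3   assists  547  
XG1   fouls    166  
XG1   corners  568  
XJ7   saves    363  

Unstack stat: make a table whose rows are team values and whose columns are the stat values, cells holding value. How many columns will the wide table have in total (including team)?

1 column for team plus 5 distinct stat values → 6 columns.

6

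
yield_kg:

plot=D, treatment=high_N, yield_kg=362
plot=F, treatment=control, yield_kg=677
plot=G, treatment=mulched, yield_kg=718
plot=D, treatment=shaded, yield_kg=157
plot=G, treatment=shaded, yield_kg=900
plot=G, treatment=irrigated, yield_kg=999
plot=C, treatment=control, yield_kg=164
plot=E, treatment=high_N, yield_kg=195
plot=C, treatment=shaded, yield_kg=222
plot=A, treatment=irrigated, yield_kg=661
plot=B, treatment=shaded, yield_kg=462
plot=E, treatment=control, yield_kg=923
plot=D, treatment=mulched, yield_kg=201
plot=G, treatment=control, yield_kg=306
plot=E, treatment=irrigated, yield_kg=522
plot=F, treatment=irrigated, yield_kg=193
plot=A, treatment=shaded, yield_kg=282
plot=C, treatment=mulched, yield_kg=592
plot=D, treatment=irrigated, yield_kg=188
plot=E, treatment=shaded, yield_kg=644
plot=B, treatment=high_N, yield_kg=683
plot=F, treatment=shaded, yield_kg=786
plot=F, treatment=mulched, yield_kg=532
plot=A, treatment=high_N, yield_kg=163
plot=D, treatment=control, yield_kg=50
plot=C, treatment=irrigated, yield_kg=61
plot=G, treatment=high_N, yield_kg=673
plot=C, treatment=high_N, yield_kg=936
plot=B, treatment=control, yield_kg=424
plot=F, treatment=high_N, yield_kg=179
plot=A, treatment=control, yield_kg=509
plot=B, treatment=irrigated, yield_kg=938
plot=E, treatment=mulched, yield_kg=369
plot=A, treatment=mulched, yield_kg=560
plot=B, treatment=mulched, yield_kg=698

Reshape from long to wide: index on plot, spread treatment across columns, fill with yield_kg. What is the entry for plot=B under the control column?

424

Wide layout: rows indexed by plot, columns are the 5 distinct treatment values (high_N, control, mulched, shaded, irrigated).
Cell (plot=B, treatment=control) draws from the long row where plot=B and treatment=control, which has yield_kg=424.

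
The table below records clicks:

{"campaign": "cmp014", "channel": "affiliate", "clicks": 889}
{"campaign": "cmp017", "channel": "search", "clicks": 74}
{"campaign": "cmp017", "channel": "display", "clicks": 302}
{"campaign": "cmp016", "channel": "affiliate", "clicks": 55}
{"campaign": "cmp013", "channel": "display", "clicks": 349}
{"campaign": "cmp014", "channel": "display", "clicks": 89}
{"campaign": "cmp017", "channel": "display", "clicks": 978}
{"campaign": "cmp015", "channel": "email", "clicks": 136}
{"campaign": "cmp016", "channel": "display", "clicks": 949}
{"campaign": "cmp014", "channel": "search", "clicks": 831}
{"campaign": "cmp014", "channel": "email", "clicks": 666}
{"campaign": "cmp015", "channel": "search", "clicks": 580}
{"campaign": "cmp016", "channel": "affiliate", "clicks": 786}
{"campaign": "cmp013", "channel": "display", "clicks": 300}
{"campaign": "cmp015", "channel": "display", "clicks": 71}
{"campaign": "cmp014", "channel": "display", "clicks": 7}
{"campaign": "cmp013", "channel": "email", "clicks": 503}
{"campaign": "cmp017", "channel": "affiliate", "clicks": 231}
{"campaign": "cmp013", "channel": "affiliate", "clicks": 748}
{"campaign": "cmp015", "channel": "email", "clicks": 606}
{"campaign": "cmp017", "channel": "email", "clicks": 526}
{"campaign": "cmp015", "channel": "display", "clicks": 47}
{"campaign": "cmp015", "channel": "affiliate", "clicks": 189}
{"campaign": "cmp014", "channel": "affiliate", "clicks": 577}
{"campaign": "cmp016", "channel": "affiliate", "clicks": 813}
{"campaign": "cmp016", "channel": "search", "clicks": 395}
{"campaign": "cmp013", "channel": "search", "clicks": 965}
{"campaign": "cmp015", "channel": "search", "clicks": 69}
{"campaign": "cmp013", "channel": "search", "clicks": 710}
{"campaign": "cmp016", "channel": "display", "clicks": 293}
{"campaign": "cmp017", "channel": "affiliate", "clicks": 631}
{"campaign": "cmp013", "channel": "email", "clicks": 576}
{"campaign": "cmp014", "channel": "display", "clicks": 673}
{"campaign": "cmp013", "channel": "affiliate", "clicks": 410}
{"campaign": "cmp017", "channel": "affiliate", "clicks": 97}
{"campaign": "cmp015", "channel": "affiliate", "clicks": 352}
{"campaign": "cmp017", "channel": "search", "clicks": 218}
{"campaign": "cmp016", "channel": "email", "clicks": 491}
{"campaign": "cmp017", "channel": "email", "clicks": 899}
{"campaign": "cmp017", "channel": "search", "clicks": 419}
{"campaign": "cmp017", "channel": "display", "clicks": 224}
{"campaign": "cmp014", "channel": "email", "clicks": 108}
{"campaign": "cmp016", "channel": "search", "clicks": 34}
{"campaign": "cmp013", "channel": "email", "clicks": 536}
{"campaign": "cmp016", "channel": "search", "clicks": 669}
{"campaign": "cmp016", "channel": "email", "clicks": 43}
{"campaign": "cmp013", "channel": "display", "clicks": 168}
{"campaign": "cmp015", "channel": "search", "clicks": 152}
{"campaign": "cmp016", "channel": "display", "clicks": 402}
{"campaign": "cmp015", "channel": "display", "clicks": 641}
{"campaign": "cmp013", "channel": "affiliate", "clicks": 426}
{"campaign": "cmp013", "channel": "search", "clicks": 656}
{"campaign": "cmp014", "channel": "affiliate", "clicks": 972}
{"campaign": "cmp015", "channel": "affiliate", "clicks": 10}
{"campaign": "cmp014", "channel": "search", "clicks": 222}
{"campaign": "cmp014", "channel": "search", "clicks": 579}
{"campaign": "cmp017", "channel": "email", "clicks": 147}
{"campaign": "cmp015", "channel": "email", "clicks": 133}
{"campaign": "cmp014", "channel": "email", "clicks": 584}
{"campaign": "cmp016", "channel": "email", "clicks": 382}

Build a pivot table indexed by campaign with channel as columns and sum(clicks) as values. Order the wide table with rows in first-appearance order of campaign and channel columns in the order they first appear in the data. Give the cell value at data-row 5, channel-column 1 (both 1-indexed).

With rows in first-appearance order of campaign, row 5 is campaign=cmp015. channel columns in first-appearance order: affiliate, search, display, email; column 1 is affiliate.
Long rows with campaign=cmp015, channel=affiliate: 189 + 352 + 10 = 551.

551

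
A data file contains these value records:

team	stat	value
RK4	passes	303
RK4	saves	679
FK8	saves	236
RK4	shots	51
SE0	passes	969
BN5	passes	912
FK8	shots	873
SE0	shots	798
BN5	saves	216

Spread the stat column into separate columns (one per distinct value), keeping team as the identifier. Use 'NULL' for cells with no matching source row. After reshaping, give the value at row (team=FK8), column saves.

The long row with team=FK8, stat=saves has value=236.

236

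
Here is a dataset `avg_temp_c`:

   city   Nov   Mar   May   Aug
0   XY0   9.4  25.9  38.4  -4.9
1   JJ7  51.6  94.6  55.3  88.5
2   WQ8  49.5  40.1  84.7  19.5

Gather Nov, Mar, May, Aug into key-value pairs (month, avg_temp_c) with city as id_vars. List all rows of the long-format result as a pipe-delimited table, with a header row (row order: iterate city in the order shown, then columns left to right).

| city | month | avg_temp_c |
| XY0 | Nov | 9.4 |
| XY0 | Mar | 25.9 |
| XY0 | May | 38.4 |
| XY0 | Aug | -4.9 |
| JJ7 | Nov | 51.6 |
| JJ7 | Mar | 94.6 |
| JJ7 | May | 55.3 |
| JJ7 | Aug | 88.5 |
| WQ8 | Nov | 49.5 |
| WQ8 | Mar | 40.1 |
| WQ8 | May | 84.7 |
| WQ8 | Aug | 19.5 |

Each (city, column) pair becomes one row: 3 × 4 = 12 rows.
For example, (XY0, Nov) → avg_temp_c=9.4.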